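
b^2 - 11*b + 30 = (b - 6)*(b - 5)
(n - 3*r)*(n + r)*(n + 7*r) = n^3 + 5*n^2*r - 17*n*r^2 - 21*r^3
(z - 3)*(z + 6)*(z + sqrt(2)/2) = z^3 + sqrt(2)*z^2/2 + 3*z^2 - 18*z + 3*sqrt(2)*z/2 - 9*sqrt(2)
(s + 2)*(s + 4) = s^2 + 6*s + 8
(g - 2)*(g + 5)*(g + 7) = g^3 + 10*g^2 + 11*g - 70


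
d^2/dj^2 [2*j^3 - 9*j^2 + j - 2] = 12*j - 18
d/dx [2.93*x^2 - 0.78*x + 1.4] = 5.86*x - 0.78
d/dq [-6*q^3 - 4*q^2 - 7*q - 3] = -18*q^2 - 8*q - 7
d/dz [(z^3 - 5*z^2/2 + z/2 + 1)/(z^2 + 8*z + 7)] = (2*z^4 + 32*z^3 + z^2 - 74*z - 9)/(2*(z^4 + 16*z^3 + 78*z^2 + 112*z + 49))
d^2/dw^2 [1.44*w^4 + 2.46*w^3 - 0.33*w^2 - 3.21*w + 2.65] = 17.28*w^2 + 14.76*w - 0.66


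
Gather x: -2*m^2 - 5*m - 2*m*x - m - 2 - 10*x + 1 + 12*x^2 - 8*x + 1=-2*m^2 - 6*m + 12*x^2 + x*(-2*m - 18)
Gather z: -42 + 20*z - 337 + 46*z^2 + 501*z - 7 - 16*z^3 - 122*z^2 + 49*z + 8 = -16*z^3 - 76*z^2 + 570*z - 378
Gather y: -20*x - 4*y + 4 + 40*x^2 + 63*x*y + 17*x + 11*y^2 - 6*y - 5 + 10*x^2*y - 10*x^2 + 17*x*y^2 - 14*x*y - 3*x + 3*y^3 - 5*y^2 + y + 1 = 30*x^2 - 6*x + 3*y^3 + y^2*(17*x + 6) + y*(10*x^2 + 49*x - 9)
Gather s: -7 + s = s - 7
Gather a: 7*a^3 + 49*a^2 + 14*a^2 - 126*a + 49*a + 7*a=7*a^3 + 63*a^2 - 70*a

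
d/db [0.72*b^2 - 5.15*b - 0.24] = 1.44*b - 5.15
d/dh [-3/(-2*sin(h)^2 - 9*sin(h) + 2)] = -3*(4*sin(h) + 9)*cos(h)/(9*sin(h) - 2*cos(h)^2)^2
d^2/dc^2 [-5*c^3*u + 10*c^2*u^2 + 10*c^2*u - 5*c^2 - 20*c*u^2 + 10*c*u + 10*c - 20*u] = -30*c*u + 20*u^2 + 20*u - 10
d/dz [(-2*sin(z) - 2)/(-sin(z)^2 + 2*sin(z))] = 2*(-cos(z) - 2/tan(z) + 2*cos(z)/sin(z)^2)/(sin(z) - 2)^2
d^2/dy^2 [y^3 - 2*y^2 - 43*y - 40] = 6*y - 4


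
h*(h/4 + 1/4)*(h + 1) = h^3/4 + h^2/2 + h/4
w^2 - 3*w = w*(w - 3)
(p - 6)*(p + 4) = p^2 - 2*p - 24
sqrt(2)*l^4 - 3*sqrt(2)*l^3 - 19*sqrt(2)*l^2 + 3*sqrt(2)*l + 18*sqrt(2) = (l - 6)*(l - 1)*(l + 3)*(sqrt(2)*l + sqrt(2))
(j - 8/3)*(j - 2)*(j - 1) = j^3 - 17*j^2/3 + 10*j - 16/3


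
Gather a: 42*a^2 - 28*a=42*a^2 - 28*a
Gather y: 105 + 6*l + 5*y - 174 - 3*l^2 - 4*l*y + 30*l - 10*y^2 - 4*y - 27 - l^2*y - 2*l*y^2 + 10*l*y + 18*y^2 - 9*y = -3*l^2 + 36*l + y^2*(8 - 2*l) + y*(-l^2 + 6*l - 8) - 96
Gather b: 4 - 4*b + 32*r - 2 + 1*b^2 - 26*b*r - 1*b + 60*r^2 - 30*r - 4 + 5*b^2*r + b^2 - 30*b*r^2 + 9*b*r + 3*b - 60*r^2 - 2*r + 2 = b^2*(5*r + 2) + b*(-30*r^2 - 17*r - 2)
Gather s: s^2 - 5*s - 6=s^2 - 5*s - 6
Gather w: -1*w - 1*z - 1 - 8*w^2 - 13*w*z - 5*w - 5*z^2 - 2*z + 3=-8*w^2 + w*(-13*z - 6) - 5*z^2 - 3*z + 2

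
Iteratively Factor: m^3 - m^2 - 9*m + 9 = (m - 3)*(m^2 + 2*m - 3) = (m - 3)*(m + 3)*(m - 1)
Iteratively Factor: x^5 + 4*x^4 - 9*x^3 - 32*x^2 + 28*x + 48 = (x - 2)*(x^4 + 6*x^3 + 3*x^2 - 26*x - 24) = (x - 2)*(x + 4)*(x^3 + 2*x^2 - 5*x - 6) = (x - 2)*(x + 1)*(x + 4)*(x^2 + x - 6) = (x - 2)*(x + 1)*(x + 3)*(x + 4)*(x - 2)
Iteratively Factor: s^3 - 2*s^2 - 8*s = (s)*(s^2 - 2*s - 8) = s*(s - 4)*(s + 2)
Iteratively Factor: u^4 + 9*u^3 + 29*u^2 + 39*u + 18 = (u + 3)*(u^3 + 6*u^2 + 11*u + 6) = (u + 2)*(u + 3)*(u^2 + 4*u + 3) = (u + 1)*(u + 2)*(u + 3)*(u + 3)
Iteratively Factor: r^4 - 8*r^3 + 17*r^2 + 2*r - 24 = (r - 2)*(r^3 - 6*r^2 + 5*r + 12) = (r - 2)*(r + 1)*(r^2 - 7*r + 12) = (r - 4)*(r - 2)*(r + 1)*(r - 3)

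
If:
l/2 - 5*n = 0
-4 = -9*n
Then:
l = 40/9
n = 4/9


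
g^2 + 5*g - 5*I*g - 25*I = (g + 5)*(g - 5*I)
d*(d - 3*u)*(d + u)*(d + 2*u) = d^4 - 7*d^2*u^2 - 6*d*u^3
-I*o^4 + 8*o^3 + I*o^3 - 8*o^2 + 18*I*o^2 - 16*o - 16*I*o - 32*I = (o - 2)*(o + 4*I)^2*(-I*o - I)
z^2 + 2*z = z*(z + 2)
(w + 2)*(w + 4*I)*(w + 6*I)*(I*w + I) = I*w^4 - 10*w^3 + 3*I*w^3 - 30*w^2 - 22*I*w^2 - 20*w - 72*I*w - 48*I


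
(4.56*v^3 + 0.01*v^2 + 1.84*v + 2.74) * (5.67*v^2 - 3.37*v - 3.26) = 25.8552*v^5 - 15.3105*v^4 - 4.4665*v^3 + 9.3024*v^2 - 15.2322*v - 8.9324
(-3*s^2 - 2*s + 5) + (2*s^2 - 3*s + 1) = -s^2 - 5*s + 6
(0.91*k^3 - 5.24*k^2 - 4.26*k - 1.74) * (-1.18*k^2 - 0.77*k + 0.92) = -1.0738*k^5 + 5.4825*k^4 + 9.8988*k^3 + 0.5126*k^2 - 2.5794*k - 1.6008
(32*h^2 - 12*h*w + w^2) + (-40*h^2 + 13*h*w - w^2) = -8*h^2 + h*w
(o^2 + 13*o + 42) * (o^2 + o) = o^4 + 14*o^3 + 55*o^2 + 42*o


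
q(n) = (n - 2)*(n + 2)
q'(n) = 2*n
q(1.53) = -1.66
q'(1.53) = 3.06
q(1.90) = -0.39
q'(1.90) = 3.80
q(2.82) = 3.95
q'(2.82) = 5.64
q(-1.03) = -2.94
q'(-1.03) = -2.06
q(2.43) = 1.90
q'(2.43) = 4.86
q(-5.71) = 28.60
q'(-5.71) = -11.42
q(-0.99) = -3.02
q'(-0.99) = -1.98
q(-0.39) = -3.85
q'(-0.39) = -0.78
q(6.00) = 32.00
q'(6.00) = 12.00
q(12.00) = 140.00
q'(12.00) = 24.00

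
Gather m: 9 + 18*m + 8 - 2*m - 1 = 16*m + 16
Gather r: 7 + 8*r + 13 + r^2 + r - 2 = r^2 + 9*r + 18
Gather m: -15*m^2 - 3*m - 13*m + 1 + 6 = -15*m^2 - 16*m + 7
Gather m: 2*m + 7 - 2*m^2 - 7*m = -2*m^2 - 5*m + 7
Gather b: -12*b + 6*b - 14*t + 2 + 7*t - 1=-6*b - 7*t + 1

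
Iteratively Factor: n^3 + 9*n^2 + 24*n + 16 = (n + 1)*(n^2 + 8*n + 16) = (n + 1)*(n + 4)*(n + 4)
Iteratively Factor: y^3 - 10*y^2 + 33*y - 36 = (y - 4)*(y^2 - 6*y + 9) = (y - 4)*(y - 3)*(y - 3)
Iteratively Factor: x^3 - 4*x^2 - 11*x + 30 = (x + 3)*(x^2 - 7*x + 10) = (x - 5)*(x + 3)*(x - 2)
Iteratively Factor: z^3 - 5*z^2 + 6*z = (z)*(z^2 - 5*z + 6) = z*(z - 2)*(z - 3)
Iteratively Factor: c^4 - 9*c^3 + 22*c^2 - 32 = (c + 1)*(c^3 - 10*c^2 + 32*c - 32) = (c - 2)*(c + 1)*(c^2 - 8*c + 16) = (c - 4)*(c - 2)*(c + 1)*(c - 4)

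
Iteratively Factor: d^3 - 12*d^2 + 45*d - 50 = (d - 5)*(d^2 - 7*d + 10) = (d - 5)^2*(d - 2)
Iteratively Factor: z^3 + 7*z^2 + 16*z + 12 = (z + 2)*(z^2 + 5*z + 6) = (z + 2)^2*(z + 3)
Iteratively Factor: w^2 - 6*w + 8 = (w - 2)*(w - 4)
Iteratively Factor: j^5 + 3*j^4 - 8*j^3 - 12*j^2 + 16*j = (j + 4)*(j^4 - j^3 - 4*j^2 + 4*j) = (j + 2)*(j + 4)*(j^3 - 3*j^2 + 2*j) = (j - 2)*(j + 2)*(j + 4)*(j^2 - j) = j*(j - 2)*(j + 2)*(j + 4)*(j - 1)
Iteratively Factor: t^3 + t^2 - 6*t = (t + 3)*(t^2 - 2*t) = (t - 2)*(t + 3)*(t)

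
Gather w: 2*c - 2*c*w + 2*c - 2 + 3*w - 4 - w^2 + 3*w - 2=4*c - w^2 + w*(6 - 2*c) - 8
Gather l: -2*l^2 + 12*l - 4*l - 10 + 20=-2*l^2 + 8*l + 10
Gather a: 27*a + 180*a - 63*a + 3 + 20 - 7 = 144*a + 16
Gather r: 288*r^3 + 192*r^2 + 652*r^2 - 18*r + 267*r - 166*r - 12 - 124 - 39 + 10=288*r^3 + 844*r^2 + 83*r - 165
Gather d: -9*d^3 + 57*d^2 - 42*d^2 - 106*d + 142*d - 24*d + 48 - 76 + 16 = -9*d^3 + 15*d^2 + 12*d - 12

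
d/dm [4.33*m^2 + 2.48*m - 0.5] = 8.66*m + 2.48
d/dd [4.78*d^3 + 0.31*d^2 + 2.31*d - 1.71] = 14.34*d^2 + 0.62*d + 2.31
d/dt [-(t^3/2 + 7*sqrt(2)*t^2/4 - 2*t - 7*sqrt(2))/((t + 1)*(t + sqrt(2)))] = (2*(t + 1)*(t + sqrt(2))*(-3*t^2 - 7*sqrt(2)*t + 4) + (t + 1)*(2*t^3 + 7*sqrt(2)*t^2 - 8*t - 28*sqrt(2)) + (t + sqrt(2))*(2*t^3 + 7*sqrt(2)*t^2 - 8*t - 28*sqrt(2)))/(4*(t + 1)^2*(t + sqrt(2))^2)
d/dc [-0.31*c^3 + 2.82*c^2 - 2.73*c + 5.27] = -0.93*c^2 + 5.64*c - 2.73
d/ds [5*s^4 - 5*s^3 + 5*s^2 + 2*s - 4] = 20*s^3 - 15*s^2 + 10*s + 2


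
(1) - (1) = 0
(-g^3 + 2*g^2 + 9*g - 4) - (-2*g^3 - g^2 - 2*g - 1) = g^3 + 3*g^2 + 11*g - 3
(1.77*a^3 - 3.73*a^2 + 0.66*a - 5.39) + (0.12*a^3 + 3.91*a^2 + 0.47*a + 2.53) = 1.89*a^3 + 0.18*a^2 + 1.13*a - 2.86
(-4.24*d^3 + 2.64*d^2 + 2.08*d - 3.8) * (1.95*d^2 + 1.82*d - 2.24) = -8.268*d^5 - 2.5688*d^4 + 18.3584*d^3 - 9.538*d^2 - 11.5752*d + 8.512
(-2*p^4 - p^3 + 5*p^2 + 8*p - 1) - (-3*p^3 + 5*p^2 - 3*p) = -2*p^4 + 2*p^3 + 11*p - 1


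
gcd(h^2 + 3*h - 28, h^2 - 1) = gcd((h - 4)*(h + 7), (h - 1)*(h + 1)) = 1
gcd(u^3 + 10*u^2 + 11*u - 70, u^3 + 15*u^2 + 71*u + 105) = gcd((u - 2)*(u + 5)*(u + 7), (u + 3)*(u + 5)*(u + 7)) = u^2 + 12*u + 35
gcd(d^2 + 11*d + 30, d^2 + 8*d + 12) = d + 6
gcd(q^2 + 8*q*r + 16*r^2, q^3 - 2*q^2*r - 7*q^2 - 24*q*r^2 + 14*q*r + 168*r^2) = q + 4*r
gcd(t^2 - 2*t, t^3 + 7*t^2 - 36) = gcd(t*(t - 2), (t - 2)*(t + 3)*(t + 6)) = t - 2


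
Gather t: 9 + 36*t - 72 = 36*t - 63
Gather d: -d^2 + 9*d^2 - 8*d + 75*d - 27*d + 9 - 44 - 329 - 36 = 8*d^2 + 40*d - 400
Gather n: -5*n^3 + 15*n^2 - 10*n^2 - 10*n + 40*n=-5*n^3 + 5*n^2 + 30*n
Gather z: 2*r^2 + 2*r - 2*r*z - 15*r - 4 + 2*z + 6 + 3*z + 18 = 2*r^2 - 13*r + z*(5 - 2*r) + 20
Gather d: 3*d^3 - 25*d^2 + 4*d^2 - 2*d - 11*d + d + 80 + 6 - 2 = 3*d^3 - 21*d^2 - 12*d + 84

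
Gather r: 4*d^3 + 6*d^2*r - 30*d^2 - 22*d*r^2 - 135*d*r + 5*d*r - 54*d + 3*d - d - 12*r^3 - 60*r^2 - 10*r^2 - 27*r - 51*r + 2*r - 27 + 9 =4*d^3 - 30*d^2 - 52*d - 12*r^3 + r^2*(-22*d - 70) + r*(6*d^2 - 130*d - 76) - 18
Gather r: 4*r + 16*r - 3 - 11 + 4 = 20*r - 10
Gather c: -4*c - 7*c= -11*c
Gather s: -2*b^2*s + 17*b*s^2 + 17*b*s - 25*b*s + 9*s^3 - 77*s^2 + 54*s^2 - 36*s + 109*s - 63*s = 9*s^3 + s^2*(17*b - 23) + s*(-2*b^2 - 8*b + 10)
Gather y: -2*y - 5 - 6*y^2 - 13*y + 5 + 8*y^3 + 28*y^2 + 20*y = 8*y^3 + 22*y^2 + 5*y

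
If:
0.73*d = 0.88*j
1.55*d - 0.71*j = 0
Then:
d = 0.00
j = 0.00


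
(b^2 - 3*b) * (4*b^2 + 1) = 4*b^4 - 12*b^3 + b^2 - 3*b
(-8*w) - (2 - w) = -7*w - 2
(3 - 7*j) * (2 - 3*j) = 21*j^2 - 23*j + 6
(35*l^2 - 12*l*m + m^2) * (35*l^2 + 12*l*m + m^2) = 1225*l^4 - 74*l^2*m^2 + m^4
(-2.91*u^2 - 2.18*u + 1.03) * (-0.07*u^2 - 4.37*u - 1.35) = 0.2037*u^4 + 12.8693*u^3 + 13.383*u^2 - 1.5581*u - 1.3905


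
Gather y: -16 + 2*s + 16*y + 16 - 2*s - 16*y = 0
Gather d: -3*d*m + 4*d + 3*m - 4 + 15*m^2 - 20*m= d*(4 - 3*m) + 15*m^2 - 17*m - 4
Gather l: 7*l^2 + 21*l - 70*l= 7*l^2 - 49*l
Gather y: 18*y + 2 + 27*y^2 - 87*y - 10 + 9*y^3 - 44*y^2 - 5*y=9*y^3 - 17*y^2 - 74*y - 8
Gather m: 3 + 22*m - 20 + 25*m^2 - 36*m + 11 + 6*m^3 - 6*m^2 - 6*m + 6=6*m^3 + 19*m^2 - 20*m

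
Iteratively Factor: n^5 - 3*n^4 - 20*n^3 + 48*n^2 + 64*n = (n + 1)*(n^4 - 4*n^3 - 16*n^2 + 64*n) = (n + 1)*(n + 4)*(n^3 - 8*n^2 + 16*n) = n*(n + 1)*(n + 4)*(n^2 - 8*n + 16) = n*(n - 4)*(n + 1)*(n + 4)*(n - 4)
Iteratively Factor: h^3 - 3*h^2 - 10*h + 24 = (h - 4)*(h^2 + h - 6) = (h - 4)*(h + 3)*(h - 2)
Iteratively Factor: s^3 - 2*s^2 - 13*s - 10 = (s + 1)*(s^2 - 3*s - 10) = (s - 5)*(s + 1)*(s + 2)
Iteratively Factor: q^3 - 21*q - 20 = (q + 4)*(q^2 - 4*q - 5) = (q + 1)*(q + 4)*(q - 5)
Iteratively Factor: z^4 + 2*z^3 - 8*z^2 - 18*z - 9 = (z + 3)*(z^3 - z^2 - 5*z - 3) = (z - 3)*(z + 3)*(z^2 + 2*z + 1) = (z - 3)*(z + 1)*(z + 3)*(z + 1)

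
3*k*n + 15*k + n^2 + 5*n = (3*k + n)*(n + 5)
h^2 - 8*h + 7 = (h - 7)*(h - 1)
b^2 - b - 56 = (b - 8)*(b + 7)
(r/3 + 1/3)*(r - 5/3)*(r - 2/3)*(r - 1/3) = r^4/3 - 5*r^3/9 - 7*r^2/27 + 41*r/81 - 10/81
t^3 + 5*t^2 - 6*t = t*(t - 1)*(t + 6)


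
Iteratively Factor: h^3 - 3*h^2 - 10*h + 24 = (h + 3)*(h^2 - 6*h + 8) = (h - 4)*(h + 3)*(h - 2)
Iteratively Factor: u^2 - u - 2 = (u + 1)*(u - 2)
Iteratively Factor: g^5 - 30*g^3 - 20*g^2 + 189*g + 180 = (g - 5)*(g^4 + 5*g^3 - 5*g^2 - 45*g - 36) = (g - 5)*(g + 4)*(g^3 + g^2 - 9*g - 9) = (g - 5)*(g - 3)*(g + 4)*(g^2 + 4*g + 3) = (g - 5)*(g - 3)*(g + 1)*(g + 4)*(g + 3)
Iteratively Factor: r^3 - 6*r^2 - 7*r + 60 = (r - 4)*(r^2 - 2*r - 15) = (r - 4)*(r + 3)*(r - 5)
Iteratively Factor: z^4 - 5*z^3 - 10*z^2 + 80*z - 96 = (z + 4)*(z^3 - 9*z^2 + 26*z - 24) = (z - 3)*(z + 4)*(z^2 - 6*z + 8) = (z - 3)*(z - 2)*(z + 4)*(z - 4)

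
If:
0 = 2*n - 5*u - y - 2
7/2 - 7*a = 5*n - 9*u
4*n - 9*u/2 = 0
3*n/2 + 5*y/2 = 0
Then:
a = 41/1162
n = -90/83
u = -80/83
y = 54/83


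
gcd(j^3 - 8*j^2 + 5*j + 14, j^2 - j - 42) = j - 7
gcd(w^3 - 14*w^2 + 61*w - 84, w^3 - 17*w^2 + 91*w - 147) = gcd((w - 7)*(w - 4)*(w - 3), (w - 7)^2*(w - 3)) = w^2 - 10*w + 21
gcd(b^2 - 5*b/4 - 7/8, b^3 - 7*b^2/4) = b - 7/4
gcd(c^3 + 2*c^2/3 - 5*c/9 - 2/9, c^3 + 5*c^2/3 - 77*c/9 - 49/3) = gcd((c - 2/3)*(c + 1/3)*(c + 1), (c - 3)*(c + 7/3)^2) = 1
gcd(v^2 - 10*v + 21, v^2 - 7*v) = v - 7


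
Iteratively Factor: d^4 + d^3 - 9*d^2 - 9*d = (d - 3)*(d^3 + 4*d^2 + 3*d) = d*(d - 3)*(d^2 + 4*d + 3) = d*(d - 3)*(d + 1)*(d + 3)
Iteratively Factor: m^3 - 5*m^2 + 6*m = (m - 2)*(m^2 - 3*m) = m*(m - 2)*(m - 3)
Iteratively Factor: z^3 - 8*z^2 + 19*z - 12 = (z - 3)*(z^2 - 5*z + 4) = (z - 4)*(z - 3)*(z - 1)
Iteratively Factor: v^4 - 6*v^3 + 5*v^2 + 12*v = (v + 1)*(v^3 - 7*v^2 + 12*v) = (v - 3)*(v + 1)*(v^2 - 4*v) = (v - 4)*(v - 3)*(v + 1)*(v)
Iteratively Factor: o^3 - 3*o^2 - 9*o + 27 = (o + 3)*(o^2 - 6*o + 9) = (o - 3)*(o + 3)*(o - 3)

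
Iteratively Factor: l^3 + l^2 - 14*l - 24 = (l + 2)*(l^2 - l - 12) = (l + 2)*(l + 3)*(l - 4)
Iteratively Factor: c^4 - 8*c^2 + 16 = (c - 2)*(c^3 + 2*c^2 - 4*c - 8) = (c - 2)*(c + 2)*(c^2 - 4) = (c - 2)^2*(c + 2)*(c + 2)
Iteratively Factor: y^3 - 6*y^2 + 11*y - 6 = (y - 3)*(y^2 - 3*y + 2) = (y - 3)*(y - 1)*(y - 2)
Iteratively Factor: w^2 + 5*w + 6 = (w + 2)*(w + 3)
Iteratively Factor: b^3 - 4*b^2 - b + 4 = (b + 1)*(b^2 - 5*b + 4) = (b - 4)*(b + 1)*(b - 1)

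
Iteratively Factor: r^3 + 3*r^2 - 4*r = (r + 4)*(r^2 - r) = (r - 1)*(r + 4)*(r)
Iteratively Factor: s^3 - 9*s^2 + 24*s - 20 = (s - 2)*(s^2 - 7*s + 10) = (s - 5)*(s - 2)*(s - 2)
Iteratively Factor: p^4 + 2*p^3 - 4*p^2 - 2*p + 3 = (p - 1)*(p^3 + 3*p^2 - p - 3) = (p - 1)*(p + 1)*(p^2 + 2*p - 3) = (p - 1)^2*(p + 1)*(p + 3)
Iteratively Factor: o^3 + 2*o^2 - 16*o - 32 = (o + 4)*(o^2 - 2*o - 8) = (o + 2)*(o + 4)*(o - 4)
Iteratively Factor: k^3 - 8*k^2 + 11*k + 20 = (k + 1)*(k^2 - 9*k + 20) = (k - 5)*(k + 1)*(k - 4)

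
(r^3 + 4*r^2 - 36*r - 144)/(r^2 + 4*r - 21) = (r^3 + 4*r^2 - 36*r - 144)/(r^2 + 4*r - 21)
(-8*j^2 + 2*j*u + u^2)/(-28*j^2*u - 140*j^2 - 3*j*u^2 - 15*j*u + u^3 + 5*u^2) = (-2*j + u)/(-7*j*u - 35*j + u^2 + 5*u)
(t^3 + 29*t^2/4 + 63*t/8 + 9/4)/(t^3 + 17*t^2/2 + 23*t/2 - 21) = (8*t^2 + 10*t + 3)/(4*(2*t^2 + 5*t - 7))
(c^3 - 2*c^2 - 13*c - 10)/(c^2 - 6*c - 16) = (c^2 - 4*c - 5)/(c - 8)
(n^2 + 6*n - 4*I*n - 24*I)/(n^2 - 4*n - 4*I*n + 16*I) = (n + 6)/(n - 4)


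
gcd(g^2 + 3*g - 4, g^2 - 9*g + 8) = g - 1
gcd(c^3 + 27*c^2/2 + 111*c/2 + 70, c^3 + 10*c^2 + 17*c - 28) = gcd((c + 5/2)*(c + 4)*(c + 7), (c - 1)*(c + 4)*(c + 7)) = c^2 + 11*c + 28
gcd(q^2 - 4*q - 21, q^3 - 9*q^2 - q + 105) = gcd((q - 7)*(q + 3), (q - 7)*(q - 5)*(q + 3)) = q^2 - 4*q - 21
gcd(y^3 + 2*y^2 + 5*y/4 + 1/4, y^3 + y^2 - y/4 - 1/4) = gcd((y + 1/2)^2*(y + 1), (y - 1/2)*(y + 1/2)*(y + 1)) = y^2 + 3*y/2 + 1/2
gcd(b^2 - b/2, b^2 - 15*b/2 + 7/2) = b - 1/2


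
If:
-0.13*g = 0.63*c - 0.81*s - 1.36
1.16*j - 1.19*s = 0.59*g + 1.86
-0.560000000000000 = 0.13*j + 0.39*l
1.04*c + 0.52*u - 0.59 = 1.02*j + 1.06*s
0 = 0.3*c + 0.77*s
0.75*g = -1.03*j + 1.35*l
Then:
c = 1.74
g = -2.18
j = -0.20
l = -1.37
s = -0.68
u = -4.12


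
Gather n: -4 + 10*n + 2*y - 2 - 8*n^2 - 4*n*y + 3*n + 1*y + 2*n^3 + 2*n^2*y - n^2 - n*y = 2*n^3 + n^2*(2*y - 9) + n*(13 - 5*y) + 3*y - 6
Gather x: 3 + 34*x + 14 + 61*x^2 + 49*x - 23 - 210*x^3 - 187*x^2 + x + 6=-210*x^3 - 126*x^2 + 84*x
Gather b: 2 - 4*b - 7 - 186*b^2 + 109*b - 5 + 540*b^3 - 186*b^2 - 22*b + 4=540*b^3 - 372*b^2 + 83*b - 6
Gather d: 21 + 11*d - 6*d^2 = -6*d^2 + 11*d + 21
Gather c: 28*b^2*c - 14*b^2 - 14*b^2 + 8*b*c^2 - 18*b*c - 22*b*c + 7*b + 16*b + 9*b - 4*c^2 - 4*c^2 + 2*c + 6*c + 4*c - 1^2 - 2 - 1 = -28*b^2 + 32*b + c^2*(8*b - 8) + c*(28*b^2 - 40*b + 12) - 4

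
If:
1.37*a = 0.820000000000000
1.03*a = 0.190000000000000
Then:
No Solution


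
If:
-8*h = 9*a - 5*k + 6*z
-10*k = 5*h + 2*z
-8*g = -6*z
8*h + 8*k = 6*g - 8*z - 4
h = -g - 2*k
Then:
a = 7/6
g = 0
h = -1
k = 1/2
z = 0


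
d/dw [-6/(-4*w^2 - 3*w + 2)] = 6*(-8*w - 3)/(4*w^2 + 3*w - 2)^2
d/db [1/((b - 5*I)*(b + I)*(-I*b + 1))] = 3*(-I*b - 3)/(b^5 - 7*I*b^4 + 2*b^3 - 46*I*b^2 + 65*b + 25*I)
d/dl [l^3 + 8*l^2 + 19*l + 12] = 3*l^2 + 16*l + 19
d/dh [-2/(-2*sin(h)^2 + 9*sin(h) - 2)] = 2*(9 - 4*sin(h))*cos(h)/(-9*sin(h) - cos(2*h) + 3)^2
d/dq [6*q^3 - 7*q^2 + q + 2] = 18*q^2 - 14*q + 1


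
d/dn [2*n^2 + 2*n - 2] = 4*n + 2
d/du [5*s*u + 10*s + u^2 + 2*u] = 5*s + 2*u + 2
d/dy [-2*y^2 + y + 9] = 1 - 4*y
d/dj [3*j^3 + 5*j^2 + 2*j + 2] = 9*j^2 + 10*j + 2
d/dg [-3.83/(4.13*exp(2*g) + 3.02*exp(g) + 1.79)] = (31.6358*exp(g) + 11.5666)*exp(g)/(4.13*exp(2*g) + 3.02*exp(g) + 1.79)^2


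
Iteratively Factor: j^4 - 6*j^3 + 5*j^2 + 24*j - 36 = (j + 2)*(j^3 - 8*j^2 + 21*j - 18) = (j - 2)*(j + 2)*(j^2 - 6*j + 9) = (j - 3)*(j - 2)*(j + 2)*(j - 3)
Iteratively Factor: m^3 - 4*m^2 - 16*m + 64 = (m - 4)*(m^2 - 16) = (m - 4)*(m + 4)*(m - 4)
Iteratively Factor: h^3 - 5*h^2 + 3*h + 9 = (h - 3)*(h^2 - 2*h - 3) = (h - 3)*(h + 1)*(h - 3)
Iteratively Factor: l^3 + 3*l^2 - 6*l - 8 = (l + 4)*(l^2 - l - 2) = (l - 2)*(l + 4)*(l + 1)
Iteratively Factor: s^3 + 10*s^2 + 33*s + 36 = (s + 3)*(s^2 + 7*s + 12) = (s + 3)*(s + 4)*(s + 3)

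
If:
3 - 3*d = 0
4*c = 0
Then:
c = 0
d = 1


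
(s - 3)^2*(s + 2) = s^3 - 4*s^2 - 3*s + 18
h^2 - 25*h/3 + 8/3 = (h - 8)*(h - 1/3)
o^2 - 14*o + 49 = (o - 7)^2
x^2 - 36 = (x - 6)*(x + 6)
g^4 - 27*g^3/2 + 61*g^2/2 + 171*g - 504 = (g - 8)*(g - 6)*(g - 3)*(g + 7/2)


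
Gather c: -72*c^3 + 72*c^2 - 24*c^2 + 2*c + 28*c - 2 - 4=-72*c^3 + 48*c^2 + 30*c - 6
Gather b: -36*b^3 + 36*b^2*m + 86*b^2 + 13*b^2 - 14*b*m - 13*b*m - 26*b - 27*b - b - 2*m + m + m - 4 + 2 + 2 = -36*b^3 + b^2*(36*m + 99) + b*(-27*m - 54)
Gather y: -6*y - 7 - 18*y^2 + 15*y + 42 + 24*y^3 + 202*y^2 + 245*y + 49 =24*y^3 + 184*y^2 + 254*y + 84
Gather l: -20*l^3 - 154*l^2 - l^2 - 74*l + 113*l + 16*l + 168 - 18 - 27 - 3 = -20*l^3 - 155*l^2 + 55*l + 120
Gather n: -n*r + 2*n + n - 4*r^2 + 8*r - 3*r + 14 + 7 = n*(3 - r) - 4*r^2 + 5*r + 21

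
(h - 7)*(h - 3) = h^2 - 10*h + 21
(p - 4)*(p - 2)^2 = p^3 - 8*p^2 + 20*p - 16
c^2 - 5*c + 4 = (c - 4)*(c - 1)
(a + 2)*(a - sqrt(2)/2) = a^2 - sqrt(2)*a/2 + 2*a - sqrt(2)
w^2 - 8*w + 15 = (w - 5)*(w - 3)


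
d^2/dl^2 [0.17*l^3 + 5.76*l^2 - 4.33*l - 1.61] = 1.02*l + 11.52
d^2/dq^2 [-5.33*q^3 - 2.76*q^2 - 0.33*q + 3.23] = -31.98*q - 5.52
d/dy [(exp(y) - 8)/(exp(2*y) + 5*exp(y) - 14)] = (-(exp(y) - 8)*(2*exp(y) + 5) + exp(2*y) + 5*exp(y) - 14)*exp(y)/(exp(2*y) + 5*exp(y) - 14)^2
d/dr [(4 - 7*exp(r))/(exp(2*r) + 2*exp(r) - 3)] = (7*exp(2*r) - 8*exp(r) + 13)*exp(r)/(exp(4*r) + 4*exp(3*r) - 2*exp(2*r) - 12*exp(r) + 9)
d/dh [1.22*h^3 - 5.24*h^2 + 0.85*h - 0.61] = 3.66*h^2 - 10.48*h + 0.85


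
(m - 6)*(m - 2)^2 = m^3 - 10*m^2 + 28*m - 24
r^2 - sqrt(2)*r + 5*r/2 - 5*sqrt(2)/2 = (r + 5/2)*(r - sqrt(2))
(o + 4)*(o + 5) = o^2 + 9*o + 20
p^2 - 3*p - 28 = (p - 7)*(p + 4)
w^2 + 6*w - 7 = (w - 1)*(w + 7)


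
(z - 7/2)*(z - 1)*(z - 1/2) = z^3 - 5*z^2 + 23*z/4 - 7/4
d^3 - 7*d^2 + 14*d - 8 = (d - 4)*(d - 2)*(d - 1)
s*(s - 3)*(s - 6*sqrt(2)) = s^3 - 6*sqrt(2)*s^2 - 3*s^2 + 18*sqrt(2)*s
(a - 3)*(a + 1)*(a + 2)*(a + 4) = a^4 + 4*a^3 - 7*a^2 - 34*a - 24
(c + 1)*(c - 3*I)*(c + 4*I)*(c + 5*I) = c^4 + c^3 + 6*I*c^3 + 7*c^2 + 6*I*c^2 + 7*c + 60*I*c + 60*I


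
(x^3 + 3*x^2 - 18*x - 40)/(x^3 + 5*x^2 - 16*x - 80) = (x + 2)/(x + 4)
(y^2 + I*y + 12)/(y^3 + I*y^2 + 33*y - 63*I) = (y + 4*I)/(y^2 + 4*I*y + 21)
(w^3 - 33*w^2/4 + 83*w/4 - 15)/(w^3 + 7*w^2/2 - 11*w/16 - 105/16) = 4*(w^2 - 7*w + 12)/(4*w^2 + 19*w + 21)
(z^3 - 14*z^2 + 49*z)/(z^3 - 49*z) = (z - 7)/(z + 7)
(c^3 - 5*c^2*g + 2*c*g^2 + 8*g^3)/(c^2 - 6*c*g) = (c^3 - 5*c^2*g + 2*c*g^2 + 8*g^3)/(c*(c - 6*g))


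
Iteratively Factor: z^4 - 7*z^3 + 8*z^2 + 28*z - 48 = (z - 3)*(z^3 - 4*z^2 - 4*z + 16) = (z - 3)*(z + 2)*(z^2 - 6*z + 8) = (z - 3)*(z - 2)*(z + 2)*(z - 4)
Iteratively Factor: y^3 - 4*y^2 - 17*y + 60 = (y - 5)*(y^2 + y - 12) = (y - 5)*(y + 4)*(y - 3)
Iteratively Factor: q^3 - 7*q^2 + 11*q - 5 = (q - 5)*(q^2 - 2*q + 1) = (q - 5)*(q - 1)*(q - 1)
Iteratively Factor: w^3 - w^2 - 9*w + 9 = (w - 3)*(w^2 + 2*w - 3) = (w - 3)*(w + 3)*(w - 1)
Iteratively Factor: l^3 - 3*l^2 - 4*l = (l + 1)*(l^2 - 4*l) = (l - 4)*(l + 1)*(l)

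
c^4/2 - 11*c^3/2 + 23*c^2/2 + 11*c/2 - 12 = (c/2 + 1/2)*(c - 8)*(c - 3)*(c - 1)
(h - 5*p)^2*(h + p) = h^3 - 9*h^2*p + 15*h*p^2 + 25*p^3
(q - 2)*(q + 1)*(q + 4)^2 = q^4 + 7*q^3 + 6*q^2 - 32*q - 32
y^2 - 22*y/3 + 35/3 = (y - 5)*(y - 7/3)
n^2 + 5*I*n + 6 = (n - I)*(n + 6*I)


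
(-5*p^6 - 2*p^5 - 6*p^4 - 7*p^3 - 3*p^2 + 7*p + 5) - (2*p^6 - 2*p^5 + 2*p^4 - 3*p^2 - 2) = -7*p^6 - 8*p^4 - 7*p^3 + 7*p + 7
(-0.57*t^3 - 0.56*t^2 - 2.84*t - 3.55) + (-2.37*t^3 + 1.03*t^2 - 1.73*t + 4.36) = -2.94*t^3 + 0.47*t^2 - 4.57*t + 0.81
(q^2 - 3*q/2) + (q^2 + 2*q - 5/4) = 2*q^2 + q/2 - 5/4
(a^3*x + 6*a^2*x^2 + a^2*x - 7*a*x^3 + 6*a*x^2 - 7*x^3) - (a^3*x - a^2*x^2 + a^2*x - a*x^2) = 7*a^2*x^2 - 7*a*x^3 + 7*a*x^2 - 7*x^3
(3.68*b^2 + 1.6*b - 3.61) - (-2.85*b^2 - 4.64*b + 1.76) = 6.53*b^2 + 6.24*b - 5.37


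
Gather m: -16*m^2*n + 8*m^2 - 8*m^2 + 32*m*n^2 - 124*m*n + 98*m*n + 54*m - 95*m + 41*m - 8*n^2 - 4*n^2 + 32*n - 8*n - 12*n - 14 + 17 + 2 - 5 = -16*m^2*n + m*(32*n^2 - 26*n) - 12*n^2 + 12*n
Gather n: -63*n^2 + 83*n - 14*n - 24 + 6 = -63*n^2 + 69*n - 18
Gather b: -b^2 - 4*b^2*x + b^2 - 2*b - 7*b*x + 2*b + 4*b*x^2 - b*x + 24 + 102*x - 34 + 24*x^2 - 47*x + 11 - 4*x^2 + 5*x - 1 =-4*b^2*x + b*(4*x^2 - 8*x) + 20*x^2 + 60*x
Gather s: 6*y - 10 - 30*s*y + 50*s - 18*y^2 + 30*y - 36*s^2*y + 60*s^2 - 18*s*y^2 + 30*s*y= s^2*(60 - 36*y) + s*(50 - 18*y^2) - 18*y^2 + 36*y - 10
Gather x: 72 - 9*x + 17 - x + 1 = 90 - 10*x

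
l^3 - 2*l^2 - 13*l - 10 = (l - 5)*(l + 1)*(l + 2)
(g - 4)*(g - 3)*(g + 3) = g^3 - 4*g^2 - 9*g + 36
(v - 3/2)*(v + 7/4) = v^2 + v/4 - 21/8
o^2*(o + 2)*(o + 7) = o^4 + 9*o^3 + 14*o^2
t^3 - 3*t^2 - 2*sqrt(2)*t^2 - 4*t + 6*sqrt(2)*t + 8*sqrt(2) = (t - 4)*(t + 1)*(t - 2*sqrt(2))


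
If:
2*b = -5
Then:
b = -5/2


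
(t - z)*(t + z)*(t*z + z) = t^3*z + t^2*z - t*z^3 - z^3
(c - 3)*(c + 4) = c^2 + c - 12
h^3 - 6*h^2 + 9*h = h*(h - 3)^2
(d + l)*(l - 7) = d*l - 7*d + l^2 - 7*l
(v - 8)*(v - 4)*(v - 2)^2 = v^4 - 16*v^3 + 84*v^2 - 176*v + 128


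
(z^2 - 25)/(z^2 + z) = (z^2 - 25)/(z*(z + 1))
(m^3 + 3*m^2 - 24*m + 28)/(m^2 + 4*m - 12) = (m^2 + 5*m - 14)/(m + 6)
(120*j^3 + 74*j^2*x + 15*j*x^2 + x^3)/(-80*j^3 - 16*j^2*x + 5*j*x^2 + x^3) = (6*j + x)/(-4*j + x)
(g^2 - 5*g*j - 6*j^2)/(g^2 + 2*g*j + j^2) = (g - 6*j)/(g + j)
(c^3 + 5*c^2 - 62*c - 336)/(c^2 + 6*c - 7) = (c^2 - 2*c - 48)/(c - 1)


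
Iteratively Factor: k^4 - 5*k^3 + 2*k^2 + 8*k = (k - 2)*(k^3 - 3*k^2 - 4*k) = (k - 4)*(k - 2)*(k^2 + k) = (k - 4)*(k - 2)*(k + 1)*(k)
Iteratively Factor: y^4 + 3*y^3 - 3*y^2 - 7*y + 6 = (y - 1)*(y^3 + 4*y^2 + y - 6) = (y - 1)*(y + 3)*(y^2 + y - 2) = (y - 1)*(y + 2)*(y + 3)*(y - 1)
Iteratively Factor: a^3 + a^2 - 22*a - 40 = (a + 2)*(a^2 - a - 20) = (a + 2)*(a + 4)*(a - 5)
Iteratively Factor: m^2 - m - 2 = (m - 2)*(m + 1)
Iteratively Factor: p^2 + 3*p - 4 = (p + 4)*(p - 1)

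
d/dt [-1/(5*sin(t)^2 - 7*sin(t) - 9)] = (10*sin(t) - 7)*cos(t)/(-5*sin(t)^2 + 7*sin(t) + 9)^2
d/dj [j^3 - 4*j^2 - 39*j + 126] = 3*j^2 - 8*j - 39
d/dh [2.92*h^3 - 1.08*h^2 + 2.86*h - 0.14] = 8.76*h^2 - 2.16*h + 2.86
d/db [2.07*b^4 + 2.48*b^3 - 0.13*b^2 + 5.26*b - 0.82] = 8.28*b^3 + 7.44*b^2 - 0.26*b + 5.26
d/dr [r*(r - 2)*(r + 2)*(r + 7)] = 4*r^3 + 21*r^2 - 8*r - 28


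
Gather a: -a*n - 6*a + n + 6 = a*(-n - 6) + n + 6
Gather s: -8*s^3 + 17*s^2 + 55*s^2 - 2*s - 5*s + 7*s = -8*s^3 + 72*s^2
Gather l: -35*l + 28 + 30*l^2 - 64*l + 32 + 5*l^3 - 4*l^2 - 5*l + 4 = 5*l^3 + 26*l^2 - 104*l + 64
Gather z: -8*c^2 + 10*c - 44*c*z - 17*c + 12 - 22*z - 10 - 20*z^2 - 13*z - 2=-8*c^2 - 7*c - 20*z^2 + z*(-44*c - 35)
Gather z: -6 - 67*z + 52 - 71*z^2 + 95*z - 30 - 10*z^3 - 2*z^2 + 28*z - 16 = -10*z^3 - 73*z^2 + 56*z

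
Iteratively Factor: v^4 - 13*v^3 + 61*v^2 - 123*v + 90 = (v - 3)*(v^3 - 10*v^2 + 31*v - 30) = (v - 3)*(v - 2)*(v^2 - 8*v + 15) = (v - 5)*(v - 3)*(v - 2)*(v - 3)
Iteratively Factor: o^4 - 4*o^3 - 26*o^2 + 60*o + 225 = (o - 5)*(o^3 + o^2 - 21*o - 45) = (o - 5)*(o + 3)*(o^2 - 2*o - 15) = (o - 5)^2*(o + 3)*(o + 3)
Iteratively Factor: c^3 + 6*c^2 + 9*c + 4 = (c + 4)*(c^2 + 2*c + 1) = (c + 1)*(c + 4)*(c + 1)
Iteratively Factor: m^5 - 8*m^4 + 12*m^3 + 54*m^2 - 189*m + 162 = (m - 3)*(m^4 - 5*m^3 - 3*m^2 + 45*m - 54) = (m - 3)*(m - 2)*(m^3 - 3*m^2 - 9*m + 27) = (m - 3)^2*(m - 2)*(m^2 - 9) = (m - 3)^2*(m - 2)*(m + 3)*(m - 3)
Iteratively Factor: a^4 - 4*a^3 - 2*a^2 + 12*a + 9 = (a - 3)*(a^3 - a^2 - 5*a - 3) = (a - 3)^2*(a^2 + 2*a + 1) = (a - 3)^2*(a + 1)*(a + 1)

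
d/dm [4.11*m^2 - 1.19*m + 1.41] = 8.22*m - 1.19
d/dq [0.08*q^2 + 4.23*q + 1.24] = 0.16*q + 4.23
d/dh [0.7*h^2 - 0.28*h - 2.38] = 1.4*h - 0.28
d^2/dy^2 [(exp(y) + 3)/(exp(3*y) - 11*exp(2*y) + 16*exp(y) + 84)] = (4*exp(6*y) - 6*exp(5*y) - 306*exp(4*y) + 632*exp(3*y) + 1692*exp(2*y) + 10512*exp(y) + 3024)*exp(y)/(exp(9*y) - 33*exp(8*y) + 411*exp(7*y) - 2135*exp(6*y) + 1032*exp(5*y) + 30108*exp(4*y) - 63440*exp(3*y) - 168336*exp(2*y) + 338688*exp(y) + 592704)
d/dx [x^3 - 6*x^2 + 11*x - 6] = 3*x^2 - 12*x + 11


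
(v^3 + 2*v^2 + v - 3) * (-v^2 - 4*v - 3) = -v^5 - 6*v^4 - 12*v^3 - 7*v^2 + 9*v + 9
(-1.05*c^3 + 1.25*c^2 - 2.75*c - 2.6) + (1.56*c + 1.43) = -1.05*c^3 + 1.25*c^2 - 1.19*c - 1.17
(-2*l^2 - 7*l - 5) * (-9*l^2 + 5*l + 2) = 18*l^4 + 53*l^3 + 6*l^2 - 39*l - 10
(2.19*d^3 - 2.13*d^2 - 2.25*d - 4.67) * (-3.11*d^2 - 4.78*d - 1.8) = -6.8109*d^5 - 3.8439*d^4 + 13.2369*d^3 + 29.1127*d^2 + 26.3726*d + 8.406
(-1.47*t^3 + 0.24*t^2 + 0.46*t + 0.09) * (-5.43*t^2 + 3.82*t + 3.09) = 7.9821*t^5 - 6.9186*t^4 - 6.1233*t^3 + 2.0101*t^2 + 1.7652*t + 0.2781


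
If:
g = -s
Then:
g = -s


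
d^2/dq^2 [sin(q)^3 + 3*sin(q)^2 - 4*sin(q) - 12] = -9*sin(q)^3 - 12*sin(q)^2 + 10*sin(q) + 6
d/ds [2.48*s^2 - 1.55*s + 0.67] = 4.96*s - 1.55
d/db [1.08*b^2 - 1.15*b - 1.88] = 2.16*b - 1.15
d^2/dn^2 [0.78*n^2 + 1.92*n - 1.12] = 1.56000000000000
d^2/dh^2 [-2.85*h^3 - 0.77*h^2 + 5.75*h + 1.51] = -17.1*h - 1.54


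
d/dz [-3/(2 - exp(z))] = -3*exp(z)/(exp(z) - 2)^2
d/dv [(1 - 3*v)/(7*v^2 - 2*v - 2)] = (21*v^2 - 14*v + 8)/(49*v^4 - 28*v^3 - 24*v^2 + 8*v + 4)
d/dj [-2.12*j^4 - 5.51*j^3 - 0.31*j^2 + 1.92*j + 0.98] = -8.48*j^3 - 16.53*j^2 - 0.62*j + 1.92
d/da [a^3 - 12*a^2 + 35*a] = 3*a^2 - 24*a + 35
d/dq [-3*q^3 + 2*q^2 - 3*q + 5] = -9*q^2 + 4*q - 3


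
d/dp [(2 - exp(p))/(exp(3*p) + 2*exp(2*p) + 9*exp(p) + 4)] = ((exp(p) - 2)*(3*exp(2*p) + 4*exp(p) + 9) - exp(3*p) - 2*exp(2*p) - 9*exp(p) - 4)*exp(p)/(exp(3*p) + 2*exp(2*p) + 9*exp(p) + 4)^2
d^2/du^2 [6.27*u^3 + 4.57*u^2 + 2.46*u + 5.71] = 37.62*u + 9.14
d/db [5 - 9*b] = -9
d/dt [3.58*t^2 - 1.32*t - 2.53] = 7.16*t - 1.32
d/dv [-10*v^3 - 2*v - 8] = -30*v^2 - 2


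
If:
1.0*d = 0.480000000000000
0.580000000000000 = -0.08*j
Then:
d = 0.48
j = -7.25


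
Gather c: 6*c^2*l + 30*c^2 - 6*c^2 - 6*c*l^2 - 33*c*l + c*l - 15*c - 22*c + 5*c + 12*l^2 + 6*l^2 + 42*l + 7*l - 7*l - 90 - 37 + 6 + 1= c^2*(6*l + 24) + c*(-6*l^2 - 32*l - 32) + 18*l^2 + 42*l - 120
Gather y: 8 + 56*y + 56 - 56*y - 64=0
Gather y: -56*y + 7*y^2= 7*y^2 - 56*y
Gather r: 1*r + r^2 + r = r^2 + 2*r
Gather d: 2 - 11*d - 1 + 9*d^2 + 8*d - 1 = 9*d^2 - 3*d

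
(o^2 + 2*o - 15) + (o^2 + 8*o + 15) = 2*o^2 + 10*o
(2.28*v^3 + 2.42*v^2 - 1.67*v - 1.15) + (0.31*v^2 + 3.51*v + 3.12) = 2.28*v^3 + 2.73*v^2 + 1.84*v + 1.97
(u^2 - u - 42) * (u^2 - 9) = u^4 - u^3 - 51*u^2 + 9*u + 378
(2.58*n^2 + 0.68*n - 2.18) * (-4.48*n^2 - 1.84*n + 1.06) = -11.5584*n^4 - 7.7936*n^3 + 11.25*n^2 + 4.732*n - 2.3108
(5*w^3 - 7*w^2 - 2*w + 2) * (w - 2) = 5*w^4 - 17*w^3 + 12*w^2 + 6*w - 4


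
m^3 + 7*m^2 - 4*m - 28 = (m - 2)*(m + 2)*(m + 7)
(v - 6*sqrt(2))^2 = v^2 - 12*sqrt(2)*v + 72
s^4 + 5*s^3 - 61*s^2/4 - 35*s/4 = s*(s - 5/2)*(s + 1/2)*(s + 7)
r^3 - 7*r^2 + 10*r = r*(r - 5)*(r - 2)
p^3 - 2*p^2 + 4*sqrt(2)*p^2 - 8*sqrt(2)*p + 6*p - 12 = (p - 2)*(p + sqrt(2))*(p + 3*sqrt(2))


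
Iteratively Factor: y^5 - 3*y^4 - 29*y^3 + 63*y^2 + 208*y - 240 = (y - 5)*(y^4 + 2*y^3 - 19*y^2 - 32*y + 48) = (y - 5)*(y + 3)*(y^3 - y^2 - 16*y + 16) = (y - 5)*(y - 1)*(y + 3)*(y^2 - 16) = (y - 5)*(y - 4)*(y - 1)*(y + 3)*(y + 4)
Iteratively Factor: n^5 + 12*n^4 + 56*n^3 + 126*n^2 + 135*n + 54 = (n + 3)*(n^4 + 9*n^3 + 29*n^2 + 39*n + 18) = (n + 1)*(n + 3)*(n^3 + 8*n^2 + 21*n + 18) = (n + 1)*(n + 3)^2*(n^2 + 5*n + 6) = (n + 1)*(n + 3)^3*(n + 2)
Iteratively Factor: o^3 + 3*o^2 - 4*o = (o)*(o^2 + 3*o - 4) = o*(o - 1)*(o + 4)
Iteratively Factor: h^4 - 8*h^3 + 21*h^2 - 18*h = (h - 3)*(h^3 - 5*h^2 + 6*h) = (h - 3)^2*(h^2 - 2*h) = (h - 3)^2*(h - 2)*(h)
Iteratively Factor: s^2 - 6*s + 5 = (s - 1)*(s - 5)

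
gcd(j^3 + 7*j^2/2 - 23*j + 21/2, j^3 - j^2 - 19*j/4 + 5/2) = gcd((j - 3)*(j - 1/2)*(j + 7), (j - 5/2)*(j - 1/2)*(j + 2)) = j - 1/2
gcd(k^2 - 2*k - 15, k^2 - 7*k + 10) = k - 5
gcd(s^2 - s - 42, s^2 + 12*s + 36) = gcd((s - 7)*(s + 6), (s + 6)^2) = s + 6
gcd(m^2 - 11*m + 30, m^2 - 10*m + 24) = m - 6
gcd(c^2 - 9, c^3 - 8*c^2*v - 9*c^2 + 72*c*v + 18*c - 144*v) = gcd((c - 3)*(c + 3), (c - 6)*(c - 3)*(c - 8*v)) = c - 3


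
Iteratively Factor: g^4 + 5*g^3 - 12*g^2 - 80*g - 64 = (g - 4)*(g^3 + 9*g^2 + 24*g + 16) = (g - 4)*(g + 4)*(g^2 + 5*g + 4) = (g - 4)*(g + 1)*(g + 4)*(g + 4)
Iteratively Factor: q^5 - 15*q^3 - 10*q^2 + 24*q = (q - 4)*(q^4 + 4*q^3 + q^2 - 6*q) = (q - 4)*(q - 1)*(q^3 + 5*q^2 + 6*q) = (q - 4)*(q - 1)*(q + 3)*(q^2 + 2*q) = q*(q - 4)*(q - 1)*(q + 3)*(q + 2)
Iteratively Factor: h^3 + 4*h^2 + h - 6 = (h - 1)*(h^2 + 5*h + 6) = (h - 1)*(h + 3)*(h + 2)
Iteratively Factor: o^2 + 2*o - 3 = (o - 1)*(o + 3)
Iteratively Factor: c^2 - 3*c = (c)*(c - 3)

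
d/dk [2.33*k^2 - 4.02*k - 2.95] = 4.66*k - 4.02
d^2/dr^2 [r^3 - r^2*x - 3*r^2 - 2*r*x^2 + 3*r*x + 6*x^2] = 6*r - 2*x - 6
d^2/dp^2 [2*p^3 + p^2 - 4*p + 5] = 12*p + 2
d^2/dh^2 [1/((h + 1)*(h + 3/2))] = 4*(4*(h + 1)^2 + 2*(h + 1)*(2*h + 3) + (2*h + 3)^2)/((h + 1)^3*(2*h + 3)^3)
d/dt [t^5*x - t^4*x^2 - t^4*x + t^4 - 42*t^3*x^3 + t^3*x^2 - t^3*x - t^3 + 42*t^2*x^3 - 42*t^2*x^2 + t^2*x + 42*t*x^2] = 5*t^4*x - 4*t^3*x^2 - 4*t^3*x + 4*t^3 - 126*t^2*x^3 + 3*t^2*x^2 - 3*t^2*x - 3*t^2 + 84*t*x^3 - 84*t*x^2 + 2*t*x + 42*x^2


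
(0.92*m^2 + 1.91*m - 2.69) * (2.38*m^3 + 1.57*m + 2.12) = 2.1896*m^5 + 4.5458*m^4 - 4.9578*m^3 + 4.9491*m^2 - 0.1741*m - 5.7028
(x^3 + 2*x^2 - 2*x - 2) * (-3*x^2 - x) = -3*x^5 - 7*x^4 + 4*x^3 + 8*x^2 + 2*x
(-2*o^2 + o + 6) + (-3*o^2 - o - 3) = 3 - 5*o^2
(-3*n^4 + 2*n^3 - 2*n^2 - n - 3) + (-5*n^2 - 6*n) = -3*n^4 + 2*n^3 - 7*n^2 - 7*n - 3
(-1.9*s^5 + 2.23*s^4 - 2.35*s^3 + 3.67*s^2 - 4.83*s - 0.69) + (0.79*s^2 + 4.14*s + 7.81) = -1.9*s^5 + 2.23*s^4 - 2.35*s^3 + 4.46*s^2 - 0.69*s + 7.12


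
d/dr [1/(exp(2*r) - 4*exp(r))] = 2*(2 - exp(r))*exp(-r)/(exp(r) - 4)^2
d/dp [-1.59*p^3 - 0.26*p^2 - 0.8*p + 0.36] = -4.77*p^2 - 0.52*p - 0.8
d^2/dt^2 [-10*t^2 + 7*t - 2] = -20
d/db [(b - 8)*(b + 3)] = 2*b - 5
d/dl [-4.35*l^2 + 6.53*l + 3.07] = 6.53 - 8.7*l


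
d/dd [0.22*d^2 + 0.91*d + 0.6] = 0.44*d + 0.91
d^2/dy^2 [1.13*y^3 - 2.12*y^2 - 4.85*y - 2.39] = 6.78*y - 4.24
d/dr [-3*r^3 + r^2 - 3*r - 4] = -9*r^2 + 2*r - 3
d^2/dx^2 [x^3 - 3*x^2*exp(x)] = -3*x^2*exp(x) - 12*x*exp(x) + 6*x - 6*exp(x)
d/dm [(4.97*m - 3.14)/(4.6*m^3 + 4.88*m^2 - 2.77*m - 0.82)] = (-45.724*m^3 + 19.0784*m^2 + 30.6464*m - 12.7732)/(21.16*m^6 + 44.896*m^5 - 1.6696*m^4 - 34.5792*m^3 - 0.330299999999999*m^2 + 4.5428*m + 0.6724)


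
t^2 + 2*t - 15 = (t - 3)*(t + 5)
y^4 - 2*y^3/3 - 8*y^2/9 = y^2*(y - 4/3)*(y + 2/3)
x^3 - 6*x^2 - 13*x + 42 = (x - 7)*(x - 2)*(x + 3)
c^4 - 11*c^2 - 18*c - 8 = (c - 4)*(c + 1)^2*(c + 2)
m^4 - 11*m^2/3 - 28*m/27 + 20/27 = (m - 2)*(m - 1/3)*(m + 2/3)*(m + 5/3)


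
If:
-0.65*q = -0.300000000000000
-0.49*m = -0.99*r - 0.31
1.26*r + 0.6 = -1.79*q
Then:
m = -1.65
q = 0.46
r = -1.13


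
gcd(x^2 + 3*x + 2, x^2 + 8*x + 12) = x + 2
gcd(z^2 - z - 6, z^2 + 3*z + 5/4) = 1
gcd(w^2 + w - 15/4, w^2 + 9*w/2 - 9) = w - 3/2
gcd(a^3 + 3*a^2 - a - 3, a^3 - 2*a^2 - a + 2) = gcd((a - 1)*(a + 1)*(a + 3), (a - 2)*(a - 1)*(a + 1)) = a^2 - 1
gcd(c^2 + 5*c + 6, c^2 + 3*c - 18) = 1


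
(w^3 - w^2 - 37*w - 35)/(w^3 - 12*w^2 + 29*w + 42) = (w + 5)/(w - 6)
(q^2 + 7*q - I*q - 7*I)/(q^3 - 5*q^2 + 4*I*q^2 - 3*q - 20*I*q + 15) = (q^2 + q*(7 - I) - 7*I)/(q^3 + q^2*(-5 + 4*I) - q*(3 + 20*I) + 15)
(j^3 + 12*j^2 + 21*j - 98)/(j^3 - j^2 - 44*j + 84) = (j + 7)/(j - 6)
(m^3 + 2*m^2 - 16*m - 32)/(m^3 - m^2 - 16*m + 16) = (m + 2)/(m - 1)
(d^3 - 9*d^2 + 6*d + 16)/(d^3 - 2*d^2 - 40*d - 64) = (d^2 - d - 2)/(d^2 + 6*d + 8)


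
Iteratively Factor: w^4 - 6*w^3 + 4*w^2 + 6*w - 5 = (w + 1)*(w^3 - 7*w^2 + 11*w - 5) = (w - 1)*(w + 1)*(w^2 - 6*w + 5) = (w - 1)^2*(w + 1)*(w - 5)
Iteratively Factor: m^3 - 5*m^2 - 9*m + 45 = (m + 3)*(m^2 - 8*m + 15) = (m - 3)*(m + 3)*(m - 5)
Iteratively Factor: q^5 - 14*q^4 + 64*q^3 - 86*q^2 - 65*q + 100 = (q - 5)*(q^4 - 9*q^3 + 19*q^2 + 9*q - 20) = (q - 5)^2*(q^3 - 4*q^2 - q + 4) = (q - 5)^2*(q - 4)*(q^2 - 1) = (q - 5)^2*(q - 4)*(q + 1)*(q - 1)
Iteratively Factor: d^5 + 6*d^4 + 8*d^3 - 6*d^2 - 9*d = (d - 1)*(d^4 + 7*d^3 + 15*d^2 + 9*d) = (d - 1)*(d + 3)*(d^3 + 4*d^2 + 3*d) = d*(d - 1)*(d + 3)*(d^2 + 4*d + 3) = d*(d - 1)*(d + 1)*(d + 3)*(d + 3)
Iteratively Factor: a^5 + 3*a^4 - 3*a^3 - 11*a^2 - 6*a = (a - 2)*(a^4 + 5*a^3 + 7*a^2 + 3*a) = (a - 2)*(a + 1)*(a^3 + 4*a^2 + 3*a) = a*(a - 2)*(a + 1)*(a^2 + 4*a + 3) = a*(a - 2)*(a + 1)*(a + 3)*(a + 1)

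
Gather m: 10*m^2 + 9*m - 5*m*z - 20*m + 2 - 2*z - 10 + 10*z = 10*m^2 + m*(-5*z - 11) + 8*z - 8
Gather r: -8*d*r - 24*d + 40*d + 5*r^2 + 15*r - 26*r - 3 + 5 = 16*d + 5*r^2 + r*(-8*d - 11) + 2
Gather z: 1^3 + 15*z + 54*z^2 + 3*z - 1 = 54*z^2 + 18*z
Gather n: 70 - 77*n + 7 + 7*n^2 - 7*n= 7*n^2 - 84*n + 77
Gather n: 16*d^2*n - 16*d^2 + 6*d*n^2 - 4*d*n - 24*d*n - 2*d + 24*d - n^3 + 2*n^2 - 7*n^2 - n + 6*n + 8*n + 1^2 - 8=-16*d^2 + 22*d - n^3 + n^2*(6*d - 5) + n*(16*d^2 - 28*d + 13) - 7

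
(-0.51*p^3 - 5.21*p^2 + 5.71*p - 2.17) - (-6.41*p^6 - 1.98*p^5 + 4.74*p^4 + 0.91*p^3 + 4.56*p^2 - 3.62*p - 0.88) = 6.41*p^6 + 1.98*p^5 - 4.74*p^4 - 1.42*p^3 - 9.77*p^2 + 9.33*p - 1.29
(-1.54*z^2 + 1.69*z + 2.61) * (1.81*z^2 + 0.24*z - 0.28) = -2.7874*z^4 + 2.6893*z^3 + 5.5609*z^2 + 0.1532*z - 0.7308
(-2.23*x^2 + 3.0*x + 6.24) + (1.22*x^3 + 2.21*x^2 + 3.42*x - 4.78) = 1.22*x^3 - 0.02*x^2 + 6.42*x + 1.46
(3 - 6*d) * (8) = 24 - 48*d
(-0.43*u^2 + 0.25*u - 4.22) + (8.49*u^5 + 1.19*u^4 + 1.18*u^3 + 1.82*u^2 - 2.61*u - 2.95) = 8.49*u^5 + 1.19*u^4 + 1.18*u^3 + 1.39*u^2 - 2.36*u - 7.17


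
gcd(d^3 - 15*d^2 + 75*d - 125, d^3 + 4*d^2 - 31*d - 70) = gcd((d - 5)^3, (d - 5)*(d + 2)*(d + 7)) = d - 5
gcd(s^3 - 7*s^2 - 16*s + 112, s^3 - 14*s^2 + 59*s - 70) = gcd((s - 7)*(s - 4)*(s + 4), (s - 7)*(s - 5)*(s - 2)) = s - 7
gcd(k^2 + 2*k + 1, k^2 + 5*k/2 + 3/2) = k + 1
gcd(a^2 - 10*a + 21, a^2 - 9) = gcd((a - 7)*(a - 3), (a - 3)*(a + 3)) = a - 3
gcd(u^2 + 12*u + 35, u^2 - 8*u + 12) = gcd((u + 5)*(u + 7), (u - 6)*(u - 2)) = 1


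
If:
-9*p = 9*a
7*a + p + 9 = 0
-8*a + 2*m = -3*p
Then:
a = -3/2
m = -33/4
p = 3/2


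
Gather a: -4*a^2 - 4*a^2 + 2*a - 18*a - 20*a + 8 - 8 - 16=-8*a^2 - 36*a - 16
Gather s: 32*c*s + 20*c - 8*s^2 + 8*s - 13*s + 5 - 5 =20*c - 8*s^2 + s*(32*c - 5)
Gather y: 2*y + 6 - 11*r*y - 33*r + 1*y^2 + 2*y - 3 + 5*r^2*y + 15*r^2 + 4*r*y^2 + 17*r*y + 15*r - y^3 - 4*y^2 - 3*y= 15*r^2 - 18*r - y^3 + y^2*(4*r - 3) + y*(5*r^2 + 6*r + 1) + 3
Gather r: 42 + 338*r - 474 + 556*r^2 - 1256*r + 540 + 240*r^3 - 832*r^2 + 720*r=240*r^3 - 276*r^2 - 198*r + 108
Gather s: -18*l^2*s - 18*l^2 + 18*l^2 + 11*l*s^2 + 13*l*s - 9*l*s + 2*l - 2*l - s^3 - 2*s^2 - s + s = -s^3 + s^2*(11*l - 2) + s*(-18*l^2 + 4*l)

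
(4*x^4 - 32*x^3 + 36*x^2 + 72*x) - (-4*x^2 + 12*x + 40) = 4*x^4 - 32*x^3 + 40*x^2 + 60*x - 40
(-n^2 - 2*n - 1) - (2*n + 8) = -n^2 - 4*n - 9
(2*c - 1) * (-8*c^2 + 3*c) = -16*c^3 + 14*c^2 - 3*c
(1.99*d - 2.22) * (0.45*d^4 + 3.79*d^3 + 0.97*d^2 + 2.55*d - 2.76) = 0.8955*d^5 + 6.5431*d^4 - 6.4835*d^3 + 2.9211*d^2 - 11.1534*d + 6.1272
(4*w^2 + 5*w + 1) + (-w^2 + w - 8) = 3*w^2 + 6*w - 7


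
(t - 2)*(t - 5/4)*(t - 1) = t^3 - 17*t^2/4 + 23*t/4 - 5/2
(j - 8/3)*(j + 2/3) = j^2 - 2*j - 16/9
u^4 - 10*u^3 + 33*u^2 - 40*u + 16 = (u - 4)^2*(u - 1)^2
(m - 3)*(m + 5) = m^2 + 2*m - 15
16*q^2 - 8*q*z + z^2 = (-4*q + z)^2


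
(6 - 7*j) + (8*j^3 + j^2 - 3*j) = 8*j^3 + j^2 - 10*j + 6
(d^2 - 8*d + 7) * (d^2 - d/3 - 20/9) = d^4 - 25*d^3/3 + 67*d^2/9 + 139*d/9 - 140/9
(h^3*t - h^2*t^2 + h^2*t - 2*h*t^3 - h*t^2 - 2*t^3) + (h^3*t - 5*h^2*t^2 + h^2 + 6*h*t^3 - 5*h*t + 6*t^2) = 2*h^3*t - 6*h^2*t^2 + h^2*t + h^2 + 4*h*t^3 - h*t^2 - 5*h*t - 2*t^3 + 6*t^2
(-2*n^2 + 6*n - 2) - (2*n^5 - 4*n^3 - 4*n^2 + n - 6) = -2*n^5 + 4*n^3 + 2*n^2 + 5*n + 4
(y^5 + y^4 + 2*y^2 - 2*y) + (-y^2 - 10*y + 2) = y^5 + y^4 + y^2 - 12*y + 2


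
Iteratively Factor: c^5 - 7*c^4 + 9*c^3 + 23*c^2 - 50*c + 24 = (c - 3)*(c^4 - 4*c^3 - 3*c^2 + 14*c - 8) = (c - 4)*(c - 3)*(c^3 - 3*c + 2) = (c - 4)*(c - 3)*(c + 2)*(c^2 - 2*c + 1) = (c - 4)*(c - 3)*(c - 1)*(c + 2)*(c - 1)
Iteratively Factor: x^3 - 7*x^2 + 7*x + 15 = (x - 3)*(x^2 - 4*x - 5) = (x - 3)*(x + 1)*(x - 5)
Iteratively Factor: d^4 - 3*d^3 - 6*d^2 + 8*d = (d)*(d^3 - 3*d^2 - 6*d + 8) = d*(d - 1)*(d^2 - 2*d - 8) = d*(d - 1)*(d + 2)*(d - 4)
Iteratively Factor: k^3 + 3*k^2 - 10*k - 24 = (k - 3)*(k^2 + 6*k + 8) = (k - 3)*(k + 4)*(k + 2)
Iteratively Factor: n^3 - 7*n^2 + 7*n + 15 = (n - 3)*(n^2 - 4*n - 5) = (n - 5)*(n - 3)*(n + 1)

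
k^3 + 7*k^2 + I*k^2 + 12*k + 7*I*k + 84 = (k + 7)*(k - 3*I)*(k + 4*I)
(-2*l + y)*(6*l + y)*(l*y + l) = -12*l^3*y - 12*l^3 + 4*l^2*y^2 + 4*l^2*y + l*y^3 + l*y^2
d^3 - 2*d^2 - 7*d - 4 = (d - 4)*(d + 1)^2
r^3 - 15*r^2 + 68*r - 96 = (r - 8)*(r - 4)*(r - 3)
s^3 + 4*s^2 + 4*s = s*(s + 2)^2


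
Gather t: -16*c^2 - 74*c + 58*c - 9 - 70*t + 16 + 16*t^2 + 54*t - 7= -16*c^2 - 16*c + 16*t^2 - 16*t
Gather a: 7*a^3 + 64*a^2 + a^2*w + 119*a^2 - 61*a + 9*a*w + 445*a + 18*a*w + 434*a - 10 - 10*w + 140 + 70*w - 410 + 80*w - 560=7*a^3 + a^2*(w + 183) + a*(27*w + 818) + 140*w - 840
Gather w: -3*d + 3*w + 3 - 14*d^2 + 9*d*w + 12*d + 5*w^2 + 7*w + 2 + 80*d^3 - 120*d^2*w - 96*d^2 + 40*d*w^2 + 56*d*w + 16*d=80*d^3 - 110*d^2 + 25*d + w^2*(40*d + 5) + w*(-120*d^2 + 65*d + 10) + 5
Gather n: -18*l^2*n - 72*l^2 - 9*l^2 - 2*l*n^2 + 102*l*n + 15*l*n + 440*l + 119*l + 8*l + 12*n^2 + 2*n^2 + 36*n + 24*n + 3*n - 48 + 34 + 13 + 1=-81*l^2 + 567*l + n^2*(14 - 2*l) + n*(-18*l^2 + 117*l + 63)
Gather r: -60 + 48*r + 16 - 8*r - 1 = 40*r - 45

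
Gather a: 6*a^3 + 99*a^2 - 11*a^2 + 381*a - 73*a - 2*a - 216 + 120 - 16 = 6*a^3 + 88*a^2 + 306*a - 112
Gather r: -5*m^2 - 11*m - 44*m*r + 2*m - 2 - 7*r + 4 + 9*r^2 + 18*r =-5*m^2 - 9*m + 9*r^2 + r*(11 - 44*m) + 2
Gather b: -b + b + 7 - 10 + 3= 0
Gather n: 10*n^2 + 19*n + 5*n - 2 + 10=10*n^2 + 24*n + 8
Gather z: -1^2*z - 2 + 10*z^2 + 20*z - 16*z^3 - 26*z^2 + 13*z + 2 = -16*z^3 - 16*z^2 + 32*z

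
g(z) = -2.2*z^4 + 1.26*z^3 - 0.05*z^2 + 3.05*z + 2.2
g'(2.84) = -168.32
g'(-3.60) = 462.97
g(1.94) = -14.03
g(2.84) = -103.80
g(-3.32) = -321.87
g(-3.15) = -263.89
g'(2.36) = -91.80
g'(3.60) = -358.89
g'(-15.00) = 30555.05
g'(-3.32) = 367.08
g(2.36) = -42.56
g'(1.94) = -47.17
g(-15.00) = -115682.30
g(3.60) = -298.20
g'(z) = -8.8*z^3 + 3.78*z^2 - 0.1*z + 3.05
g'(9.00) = -6106.87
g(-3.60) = -437.73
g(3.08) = -150.05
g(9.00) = -13490.06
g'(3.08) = -218.52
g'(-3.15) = 315.92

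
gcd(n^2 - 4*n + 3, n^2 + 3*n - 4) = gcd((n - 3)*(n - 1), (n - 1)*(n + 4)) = n - 1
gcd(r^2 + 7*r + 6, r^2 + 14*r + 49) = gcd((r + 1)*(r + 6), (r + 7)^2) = 1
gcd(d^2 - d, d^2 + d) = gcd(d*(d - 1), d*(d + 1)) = d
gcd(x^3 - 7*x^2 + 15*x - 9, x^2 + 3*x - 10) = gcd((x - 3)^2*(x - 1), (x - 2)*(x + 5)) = 1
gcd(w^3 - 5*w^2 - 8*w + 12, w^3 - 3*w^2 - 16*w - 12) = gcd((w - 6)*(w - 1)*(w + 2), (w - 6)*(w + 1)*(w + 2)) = w^2 - 4*w - 12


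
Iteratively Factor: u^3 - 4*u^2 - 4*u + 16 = (u + 2)*(u^2 - 6*u + 8) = (u - 4)*(u + 2)*(u - 2)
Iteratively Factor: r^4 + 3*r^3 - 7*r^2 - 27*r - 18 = (r + 3)*(r^3 - 7*r - 6) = (r + 1)*(r + 3)*(r^2 - r - 6) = (r + 1)*(r + 2)*(r + 3)*(r - 3)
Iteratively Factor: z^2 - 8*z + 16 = (z - 4)*(z - 4)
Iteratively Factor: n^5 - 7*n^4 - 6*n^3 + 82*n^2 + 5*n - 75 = (n - 1)*(n^4 - 6*n^3 - 12*n^2 + 70*n + 75) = (n - 5)*(n - 1)*(n^3 - n^2 - 17*n - 15) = (n - 5)*(n - 1)*(n + 1)*(n^2 - 2*n - 15) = (n - 5)*(n - 1)*(n + 1)*(n + 3)*(n - 5)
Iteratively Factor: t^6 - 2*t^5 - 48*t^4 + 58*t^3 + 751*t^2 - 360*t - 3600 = (t + 4)*(t^5 - 6*t^4 - 24*t^3 + 154*t^2 + 135*t - 900) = (t + 4)^2*(t^4 - 10*t^3 + 16*t^2 + 90*t - 225) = (t - 5)*(t + 4)^2*(t^3 - 5*t^2 - 9*t + 45) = (t - 5)^2*(t + 4)^2*(t^2 - 9) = (t - 5)^2*(t - 3)*(t + 4)^2*(t + 3)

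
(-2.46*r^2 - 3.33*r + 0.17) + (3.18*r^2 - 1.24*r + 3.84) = 0.72*r^2 - 4.57*r + 4.01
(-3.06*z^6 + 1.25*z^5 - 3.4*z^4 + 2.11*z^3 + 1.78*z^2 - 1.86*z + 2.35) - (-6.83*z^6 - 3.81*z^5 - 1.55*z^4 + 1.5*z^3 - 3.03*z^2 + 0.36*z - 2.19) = 3.77*z^6 + 5.06*z^5 - 1.85*z^4 + 0.61*z^3 + 4.81*z^2 - 2.22*z + 4.54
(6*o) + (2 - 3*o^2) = -3*o^2 + 6*o + 2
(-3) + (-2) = -5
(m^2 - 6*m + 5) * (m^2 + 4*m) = m^4 - 2*m^3 - 19*m^2 + 20*m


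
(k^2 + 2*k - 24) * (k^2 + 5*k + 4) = k^4 + 7*k^3 - 10*k^2 - 112*k - 96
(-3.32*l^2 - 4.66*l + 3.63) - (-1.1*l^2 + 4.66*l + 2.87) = -2.22*l^2 - 9.32*l + 0.76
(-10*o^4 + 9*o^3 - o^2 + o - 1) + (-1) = -10*o^4 + 9*o^3 - o^2 + o - 2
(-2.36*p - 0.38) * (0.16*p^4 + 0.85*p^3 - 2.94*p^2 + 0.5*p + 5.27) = -0.3776*p^5 - 2.0668*p^4 + 6.6154*p^3 - 0.0628*p^2 - 12.6272*p - 2.0026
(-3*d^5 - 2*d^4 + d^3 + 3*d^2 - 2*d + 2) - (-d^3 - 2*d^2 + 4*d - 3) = -3*d^5 - 2*d^4 + 2*d^3 + 5*d^2 - 6*d + 5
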